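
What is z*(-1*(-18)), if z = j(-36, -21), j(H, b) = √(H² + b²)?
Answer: 54*√193 ≈ 750.19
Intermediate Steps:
z = 3*√193 (z = √((-36)² + (-21)²) = √(1296 + 441) = √1737 = 3*√193 ≈ 41.677)
z*(-1*(-18)) = (3*√193)*(-1*(-18)) = (3*√193)*18 = 54*√193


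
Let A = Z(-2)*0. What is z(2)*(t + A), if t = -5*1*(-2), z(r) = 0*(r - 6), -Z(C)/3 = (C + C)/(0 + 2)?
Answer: 0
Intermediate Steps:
Z(C) = -3*C (Z(C) = -3*(C + C)/(0 + 2) = -3*2*C/2 = -3*C)
z(r) = 0 (z(r) = 0*(-6 + r) = 0)
A = 0 (A = -3*(-2)*0 = 6*0 = 0)
t = 10 (t = -5*(-2) = 10)
z(2)*(t + A) = 0*(10 + 0) = 0*10 = 0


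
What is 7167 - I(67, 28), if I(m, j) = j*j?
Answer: 6383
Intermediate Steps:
I(m, j) = j**2
7167 - I(67, 28) = 7167 - 1*28**2 = 7167 - 1*784 = 7167 - 784 = 6383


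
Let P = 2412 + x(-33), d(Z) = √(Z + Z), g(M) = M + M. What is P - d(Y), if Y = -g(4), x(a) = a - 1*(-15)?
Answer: 2394 - 4*I ≈ 2394.0 - 4.0*I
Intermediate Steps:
g(M) = 2*M
x(a) = 15 + a (x(a) = a + 15 = 15 + a)
Y = -8 (Y = -2*4 = -1*8 = -8)
d(Z) = √2*√Z (d(Z) = √(2*Z) = √2*√Z)
P = 2394 (P = 2412 + (15 - 33) = 2412 - 18 = 2394)
P - d(Y) = 2394 - √2*√(-8) = 2394 - √2*2*I*√2 = 2394 - 4*I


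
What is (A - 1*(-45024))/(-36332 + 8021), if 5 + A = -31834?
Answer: -4395/9437 ≈ -0.46572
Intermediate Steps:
A = -31839 (A = -5 - 31834 = -31839)
(A - 1*(-45024))/(-36332 + 8021) = (-31839 - 1*(-45024))/(-36332 + 8021) = (-31839 + 45024)/(-28311) = 13185*(-1/28311) = -4395/9437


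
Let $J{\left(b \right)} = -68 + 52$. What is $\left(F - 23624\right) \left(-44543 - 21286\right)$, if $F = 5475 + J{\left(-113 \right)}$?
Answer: $1195783785$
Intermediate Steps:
$J{\left(b \right)} = -16$
$F = 5459$ ($F = 5475 - 16 = 5459$)
$\left(F - 23624\right) \left(-44543 - 21286\right) = \left(5459 - 23624\right) \left(-44543 - 21286\right) = \left(-18165\right) \left(-65829\right) = 1195783785$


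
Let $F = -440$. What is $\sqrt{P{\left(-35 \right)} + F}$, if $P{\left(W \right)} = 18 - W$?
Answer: $3 i \sqrt{43} \approx 19.672 i$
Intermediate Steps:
$\sqrt{P{\left(-35 \right)} + F} = \sqrt{\left(18 - -35\right) - 440} = \sqrt{\left(18 + 35\right) - 440} = \sqrt{53 - 440} = \sqrt{-387} = 3 i \sqrt{43}$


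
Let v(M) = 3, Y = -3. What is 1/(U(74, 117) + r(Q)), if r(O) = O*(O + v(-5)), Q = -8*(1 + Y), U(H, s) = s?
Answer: 1/421 ≈ 0.0023753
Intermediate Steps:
Q = 16 (Q = -8*(1 - 3) = -8*(-2) = 16)
r(O) = O*(3 + O) (r(O) = O*(O + 3) = O*(3 + O))
1/(U(74, 117) + r(Q)) = 1/(117 + 16*(3 + 16)) = 1/(117 + 16*19) = 1/(117 + 304) = 1/421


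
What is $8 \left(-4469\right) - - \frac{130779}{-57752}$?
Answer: $- \frac{2064880283}{57752} \approx -35754.0$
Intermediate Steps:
$8 \left(-4469\right) - - \frac{130779}{-57752} = -35752 - \left(-130779\right) \left(- \frac{1}{57752}\right) = -35752 - \frac{130779}{57752} = - \frac{2064880283}{57752}$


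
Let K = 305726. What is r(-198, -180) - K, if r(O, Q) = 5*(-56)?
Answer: -306006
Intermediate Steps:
r(O, Q) = -280
r(-198, -180) - K = -280 - 1*305726 = -280 - 305726 = -306006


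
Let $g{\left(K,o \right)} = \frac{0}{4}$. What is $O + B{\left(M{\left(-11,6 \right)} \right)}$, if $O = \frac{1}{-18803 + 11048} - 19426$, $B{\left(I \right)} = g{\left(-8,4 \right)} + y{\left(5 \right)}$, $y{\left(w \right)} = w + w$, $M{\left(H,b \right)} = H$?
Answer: $- \frac{150571081}{7755} \approx -19416.0$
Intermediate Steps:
$g{\left(K,o \right)} = 0$ ($g{\left(K,o \right)} = 0 \cdot \frac{1}{4} = 0$)
$y{\left(w \right)} = 2 w$
$B{\left(I \right)} = 10$ ($B{\left(I \right)} = 0 + 2 \cdot 5 = 0 + 10 = 10$)
$O = - \frac{150648631}{7755}$ ($O = \frac{1}{-7755} - 19426 = - \frac{1}{7755} - 19426 = - \frac{150648631}{7755} \approx -19426.0$)
$O + B{\left(M{\left(-11,6 \right)} \right)} = - \frac{150648631}{7755} + 10 = - \frac{150571081}{7755}$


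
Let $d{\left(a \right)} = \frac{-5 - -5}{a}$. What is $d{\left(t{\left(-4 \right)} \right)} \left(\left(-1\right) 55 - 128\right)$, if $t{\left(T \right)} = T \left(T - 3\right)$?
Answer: $0$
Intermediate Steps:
$t{\left(T \right)} = T \left(-3 + T\right)$
$d{\left(a \right)} = 0$ ($d{\left(a \right)} = \frac{-5 + 5}{a} = \frac{0}{a} = 0$)
$d{\left(t{\left(-4 \right)} \right)} \left(\left(-1\right) 55 - 128\right) = 0 \left(\left(-1\right) 55 - 128\right) = 0 \left(-55 - 128\right) = 0 \left(-183\right) = 0$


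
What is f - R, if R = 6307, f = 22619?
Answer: 16312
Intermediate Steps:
f - R = 22619 - 1*6307 = 22619 - 6307 = 16312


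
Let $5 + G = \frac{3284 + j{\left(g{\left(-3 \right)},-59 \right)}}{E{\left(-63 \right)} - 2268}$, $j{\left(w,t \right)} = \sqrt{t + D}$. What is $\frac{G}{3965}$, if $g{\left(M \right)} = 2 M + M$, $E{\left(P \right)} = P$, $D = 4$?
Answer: $- \frac{14939}{9242415} - \frac{i \sqrt{55}}{9242415} \approx -0.0016164 - 8.0241 \cdot 10^{-7} i$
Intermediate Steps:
$g{\left(M \right)} = 3 M$
$j{\left(w,t \right)} = \sqrt{4 + t}$ ($j{\left(w,t \right)} = \sqrt{t + 4} = \sqrt{4 + t}$)
$G = - \frac{14939}{2331} - \frac{i \sqrt{55}}{2331}$ ($G = -5 + \frac{3284 + \sqrt{4 - 59}}{-63 - 2268} = -5 + \frac{3284 + \sqrt{-55}}{-2331} = -5 + \left(3284 + i \sqrt{55}\right) \left(- \frac{1}{2331}\right) = -5 - \left(\frac{3284}{2331} + \frac{i \sqrt{55}}{2331}\right) = - \frac{14939}{2331} - \frac{i \sqrt{55}}{2331} \approx -6.4088 - 0.0031816 i$)
$\frac{G}{3965} = \frac{- \frac{14939}{2331} - \frac{i \sqrt{55}}{2331}}{3965} = \left(- \frac{14939}{2331} - \frac{i \sqrt{55}}{2331}\right) \frac{1}{3965} = - \frac{14939}{9242415} - \frac{i \sqrt{55}}{9242415}$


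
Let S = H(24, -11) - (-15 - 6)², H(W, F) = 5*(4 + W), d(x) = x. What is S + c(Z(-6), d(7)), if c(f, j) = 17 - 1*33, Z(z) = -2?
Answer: -317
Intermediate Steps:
H(W, F) = 20 + 5*W
c(f, j) = -16 (c(f, j) = 17 - 33 = -16)
S = -301 (S = (20 + 5*24) - (-15 - 6)² = (20 + 120) - 1*(-21)² = 140 - 1*441 = 140 - 441 = -301)
S + c(Z(-6), d(7)) = -301 - 16 = -317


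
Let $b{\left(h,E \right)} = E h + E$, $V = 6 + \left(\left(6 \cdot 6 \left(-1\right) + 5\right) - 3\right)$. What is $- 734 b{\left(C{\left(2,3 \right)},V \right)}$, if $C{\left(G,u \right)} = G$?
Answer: $61656$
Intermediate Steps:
$V = -28$ ($V = 6 + \left(\left(6 \left(-6\right) + 5\right) - 3\right) = 6 + \left(\left(-36 + 5\right) - 3\right) = 6 - 34 = -28$)
$b{\left(h,E \right)} = E + E h$
$- 734 b{\left(C{\left(2,3 \right)},V \right)} = - 734 \left(- 28 \left(1 + 2\right)\right) = - 734 \left(\left(-28\right) 3\right) = \left(-734\right) \left(-84\right) = 61656$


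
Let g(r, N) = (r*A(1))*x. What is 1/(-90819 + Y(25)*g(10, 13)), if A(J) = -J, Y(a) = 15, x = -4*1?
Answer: -1/90219 ≈ -1.1084e-5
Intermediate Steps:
x = -4
g(r, N) = 4*r (g(r, N) = (r*(-1*1))*(-4) = (r*(-1))*(-4) = -r*(-4) = 4*r)
1/(-90819 + Y(25)*g(10, 13)) = 1/(-90819 + 15*(4*10)) = 1/(-90819 + 15*40) = 1/(-90819 + 600) = 1/(-90219) = -1/90219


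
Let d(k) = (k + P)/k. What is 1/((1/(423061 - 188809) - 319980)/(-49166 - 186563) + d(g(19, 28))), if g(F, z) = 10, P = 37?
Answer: 276099948540/1672449532933 ≈ 0.16509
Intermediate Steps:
d(k) = (37 + k)/k (d(k) = (k + 37)/k = (37 + k)/k)
1/((1/(423061 - 188809) - 319980)/(-49166 - 186563) + d(g(19, 28))) = 1/((1/(423061 - 188809) - 319980)/(-49166 - 186563) + (37 + 10)/10) = 1/((1/234252 - 319980)/(-235729) + (1/10)*47) = 1/((1/234252 - 319980)*(-1/235729) + 47/10) = 1/(-74955954959/234252*(-1/235729) + 47/10) = 1/(74955954959/55219989708 + 47/10) = 1/(1672449532933/276099948540) = 276099948540/1672449532933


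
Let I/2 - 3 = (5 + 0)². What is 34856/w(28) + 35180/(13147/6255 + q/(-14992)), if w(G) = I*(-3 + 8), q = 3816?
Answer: 14527484324951/757884505 ≈ 19168.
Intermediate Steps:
I = 56 (I = 6 + 2*(5 + 0)² = 6 + 2*5² = 6 + 2*25 = 6 + 50 = 56)
w(G) = 280 (w(G) = 56*(-3 + 8) = 56*5 = 280)
34856/w(28) + 35180/(13147/6255 + q/(-14992)) = 34856/280 + 35180/(13147/6255 + 3816/(-14992)) = 34856*(1/280) + 35180/(13147*(1/6255) + 3816*(-1/14992)) = 4357/35 + 35180/(13147/6255 - 477/1874) = 4357/35 + 35180/(21653843/11721870) = 4357/35 + 35180*(11721870/21653843) = 4357/35 + 412375386600/21653843 = 14527484324951/757884505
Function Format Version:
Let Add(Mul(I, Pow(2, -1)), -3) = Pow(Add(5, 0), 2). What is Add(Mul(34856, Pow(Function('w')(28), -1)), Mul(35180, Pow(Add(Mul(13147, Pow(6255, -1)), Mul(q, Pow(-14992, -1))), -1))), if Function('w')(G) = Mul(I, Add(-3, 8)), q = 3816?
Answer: Rational(14527484324951, 757884505) ≈ 19168.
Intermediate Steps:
I = 56 (I = Add(6, Mul(2, Pow(Add(5, 0), 2))) = Add(6, Mul(2, Pow(5, 2))) = Add(6, Mul(2, 25)) = Add(6, 50) = 56)
Function('w')(G) = 280 (Function('w')(G) = Mul(56, Add(-3, 8)) = Mul(56, 5) = 280)
Add(Mul(34856, Pow(Function('w')(28), -1)), Mul(35180, Pow(Add(Mul(13147, Pow(6255, -1)), Mul(q, Pow(-14992, -1))), -1))) = Add(Mul(34856, Pow(280, -1)), Mul(35180, Pow(Add(Mul(13147, Pow(6255, -1)), Mul(3816, Pow(-14992, -1))), -1))) = Add(Mul(34856, Rational(1, 280)), Mul(35180, Pow(Add(Mul(13147, Rational(1, 6255)), Mul(3816, Rational(-1, 14992))), -1))) = Add(Rational(4357, 35), Mul(35180, Pow(Add(Rational(13147, 6255), Rational(-477, 1874)), -1))) = Add(Rational(4357, 35), Mul(35180, Pow(Rational(21653843, 11721870), -1))) = Add(Rational(4357, 35), Mul(35180, Rational(11721870, 21653843))) = Add(Rational(4357, 35), Rational(412375386600, 21653843)) = Rational(14527484324951, 757884505)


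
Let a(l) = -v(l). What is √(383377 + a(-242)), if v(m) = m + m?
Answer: √383861 ≈ 619.57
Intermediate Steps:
v(m) = 2*m
a(l) = -2*l
√(383377 + a(-242)) = √(383377 - 2*(-242)) = √(383377 + 484) = √383861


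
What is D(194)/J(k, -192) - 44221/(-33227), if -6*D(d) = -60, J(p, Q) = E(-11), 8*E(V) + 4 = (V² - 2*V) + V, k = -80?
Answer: 519903/265816 ≈ 1.9559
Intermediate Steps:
E(V) = -½ - V/8 + V²/8 (E(V) = -½ + ((V² - 2*V) + V)/8 = -½ + (V² - V)/8 = -½ + (-V/8 + V²/8) = -½ - V/8 + V²/8)
J(p, Q) = 16 (J(p, Q) = -½ - ⅛*(-11) + (⅛)*(-11)² = -½ + 11/8 + (⅛)*121 = -½ + 11/8 + 121/8 = 16)
D(d) = 10 (D(d) = -⅙*(-60) = 10)
D(194)/J(k, -192) - 44221/(-33227) = 10/16 - 44221/(-33227) = 10*(1/16) - 44221*(-1/33227) = 5/8 + 44221/33227 = 519903/265816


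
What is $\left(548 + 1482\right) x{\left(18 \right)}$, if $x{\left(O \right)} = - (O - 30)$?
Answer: $24360$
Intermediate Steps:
$x{\left(O \right)} = 30 - O$ ($x{\left(O \right)} = - (-30 + O) = 30 - O$)
$\left(548 + 1482\right) x{\left(18 \right)} = \left(548 + 1482\right) \left(30 - 18\right) = 2030 \left(30 - 18\right) = 2030 \cdot 12 = 24360$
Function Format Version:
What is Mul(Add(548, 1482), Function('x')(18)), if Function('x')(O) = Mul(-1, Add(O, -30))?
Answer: 24360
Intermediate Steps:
Function('x')(O) = Add(30, Mul(-1, O)) (Function('x')(O) = Mul(-1, Add(-30, O)) = Add(30, Mul(-1, O)))
Mul(Add(548, 1482), Function('x')(18)) = Mul(Add(548, 1482), Add(30, Mul(-1, 18))) = Mul(2030, Add(30, -18)) = Mul(2030, 12) = 24360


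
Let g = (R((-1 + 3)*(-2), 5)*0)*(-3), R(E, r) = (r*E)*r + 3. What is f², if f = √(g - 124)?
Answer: -124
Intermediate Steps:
R(E, r) = 3 + E*r² (R(E, r) = (E*r)*r + 3 = E*r² + 3 = 3 + E*r²)
g = 0 (g = ((3 + ((-1 + 3)*(-2))*5²)*0)*(-3) = ((3 + (2*(-2))*25)*0)*(-3) = ((3 - 4*25)*0)*(-3) = ((3 - 100)*0)*(-3) = -97*0*(-3) = 0*(-3) = 0)
f = 2*I*√31 (f = √(0 - 124) = √(-124) = 2*I*√31 ≈ 11.136*I)
f² = (2*I*√31)² = -124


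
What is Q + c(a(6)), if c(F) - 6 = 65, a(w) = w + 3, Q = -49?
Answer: 22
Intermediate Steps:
a(w) = 3 + w
c(F) = 71 (c(F) = 6 + 65 = 71)
Q + c(a(6)) = -49 + 71 = 22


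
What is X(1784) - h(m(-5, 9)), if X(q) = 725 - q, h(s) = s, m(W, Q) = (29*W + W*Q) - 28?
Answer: -841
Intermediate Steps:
m(W, Q) = -28 + 29*W + Q*W (m(W, Q) = (29*W + Q*W) - 28 = -28 + 29*W + Q*W)
X(1784) - h(m(-5, 9)) = (725 - 1*1784) - (-28 + 29*(-5) + 9*(-5)) = (725 - 1784) - (-28 - 145 - 45) = -1059 - 1*(-218) = -1059 + 218 = -841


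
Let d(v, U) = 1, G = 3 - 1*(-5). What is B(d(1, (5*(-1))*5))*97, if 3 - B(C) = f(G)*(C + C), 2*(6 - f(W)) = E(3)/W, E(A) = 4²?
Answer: -679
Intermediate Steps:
E(A) = 16
G = 8 (G = 3 + 5 = 8)
f(W) = 6 - 8/W
B(C) = 3 - 10*C (B(C) = 3 - (6 - 8/8)*(C + C) = 3 - (6 - 8*⅛)*2*C = 3 - (6 - 1)*2*C = 3 - 5*2*C = 3 - 10*C)
B(d(1, (5*(-1))*5))*97 = (3 - 10*1)*97 = (3 - 10)*97 = -7*97 = -679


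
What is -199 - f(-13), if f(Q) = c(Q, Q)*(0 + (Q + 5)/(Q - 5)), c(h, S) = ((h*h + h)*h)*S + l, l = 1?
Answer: -107251/9 ≈ -11917.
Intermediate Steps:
c(h, S) = 1 + S*h*(h + h²) (c(h, S) = ((h*h + h)*h)*S + 1 = ((h² + h)*h)*S + 1 = ((h + h²)*h)*S + 1 = (h*(h + h²))*S + 1 = S*h*(h + h²) + 1 = 1 + S*h*(h + h²))
f(Q) = (5 + Q)*(1 + Q³ + Q⁴)/(-5 + Q) (f(Q) = (1 + Q*Q² + Q*Q³)*(0 + (Q + 5)/(Q - 5)) = (1 + Q³ + Q⁴)*(0 + (5 + Q)/(-5 + Q)) = (1 + Q³ + Q⁴)*((5 + Q)/(-5 + Q)) = (5 + Q)*(1 + Q³ + Q⁴)/(-5 + Q))
-199 - f(-13) = -199 - (5 - 13)*(1 + (-13)³ + (-13)⁴)/(-5 - 13) = -199 - (-8)*(1 - 2197 + 28561)/(-18) = -199 - (-1)*(-8)*26365/18 = -199 - 1*105460/9 = -199 - 105460/9 = -107251/9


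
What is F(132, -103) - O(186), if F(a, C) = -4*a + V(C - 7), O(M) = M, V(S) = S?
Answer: -824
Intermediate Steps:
F(a, C) = -7 + C - 4*a (F(a, C) = -4*a + (C - 7) = -4*a + (-7 + C) = -7 + C - 4*a)
F(132, -103) - O(186) = (-7 - 103 - 4*132) - 1*186 = (-7 - 103 - 528) - 186 = -638 - 186 = -824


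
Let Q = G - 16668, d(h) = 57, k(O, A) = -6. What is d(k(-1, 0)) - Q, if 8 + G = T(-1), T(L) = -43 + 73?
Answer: 16703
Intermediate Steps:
T(L) = 30
G = 22 (G = -8 + 30 = 22)
Q = -16646 (Q = 22 - 16668 = -16646)
d(k(-1, 0)) - Q = 57 - 1*(-16646) = 57 + 16646 = 16703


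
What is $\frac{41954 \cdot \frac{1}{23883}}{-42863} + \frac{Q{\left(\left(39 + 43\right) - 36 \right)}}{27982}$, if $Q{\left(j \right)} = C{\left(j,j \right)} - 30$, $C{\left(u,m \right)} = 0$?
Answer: $- \frac{15942433849}{14322545132739} \approx -0.0011131$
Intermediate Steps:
$Q{\left(j \right)} = -30$ ($Q{\left(j \right)} = 0 - 30 = -30$)
$\frac{41954 \cdot \frac{1}{23883}}{-42863} + \frac{Q{\left(\left(39 + 43\right) - 36 \right)}}{27982} = \frac{41954 \cdot \frac{1}{23883}}{-42863} - \frac{30}{27982} = 41954 \cdot \frac{1}{23883} \left(- \frac{1}{42863}\right) - \frac{15}{13991} = \frac{41954}{23883} \left(- \frac{1}{42863}\right) - \frac{15}{13991} = - \frac{41954}{1023697029} - \frac{15}{13991} = - \frac{15942433849}{14322545132739}$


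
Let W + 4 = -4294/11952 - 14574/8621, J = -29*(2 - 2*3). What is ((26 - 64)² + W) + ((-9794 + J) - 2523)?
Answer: -554502595567/51519096 ≈ -10763.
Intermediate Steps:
J = 116 (J = -29*(2 - 6) = -29*(-4) = 116)
W = -311679895/51519096 (W = -4 + (-4294/11952 - 14574/8621) = -4 + (-4294*1/11952 - 14574*1/8621) = -4 + (-2147/5976 - 14574/8621) = -4 - 105603511/51519096 = -311679895/51519096 ≈ -6.0498)
((26 - 64)² + W) + ((-9794 + J) - 2523) = ((26 - 64)² - 311679895/51519096) + ((-9794 + 116) - 2523) = ((-38)² - 311679895/51519096) + (-9678 - 2523) = (1444 - 311679895/51519096) - 12201 = 74081894729/51519096 - 12201 = -554502595567/51519096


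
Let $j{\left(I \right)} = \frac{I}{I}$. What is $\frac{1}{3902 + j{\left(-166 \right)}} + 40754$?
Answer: $\frac{159062863}{3903} \approx 40754.0$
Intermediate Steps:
$j{\left(I \right)} = 1$
$\frac{1}{3902 + j{\left(-166 \right)}} + 40754 = \frac{1}{3902 + 1} + 40754 = \frac{1}{3903} + 40754 = \frac{159062863}{3903}$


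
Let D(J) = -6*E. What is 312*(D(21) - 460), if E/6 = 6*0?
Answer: -143520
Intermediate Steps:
E = 0 (E = 6*(6*0) = 6*0 = 0)
D(J) = 0 (D(J) = -6*0 = 0)
312*(D(21) - 460) = 312*(0 - 460) = 312*(-460) = -143520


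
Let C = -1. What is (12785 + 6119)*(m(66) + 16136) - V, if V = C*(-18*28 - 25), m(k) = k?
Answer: 306282079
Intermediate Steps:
V = 529 (V = -(-18*28 - 25) = -(-504 - 25) = -1*(-529) = 529)
(12785 + 6119)*(m(66) + 16136) - V = (12785 + 6119)*(66 + 16136) - 1*529 = 18904*16202 - 529 = 306282608 - 529 = 306282079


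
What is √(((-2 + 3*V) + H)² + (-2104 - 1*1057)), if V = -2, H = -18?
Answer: I*√2485 ≈ 49.85*I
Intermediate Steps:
√(((-2 + 3*V) + H)² + (-2104 - 1*1057)) = √(((-2 + 3*(-2)) - 18)² + (-2104 - 1*1057)) = √(((-2 - 6) - 18)² + (-2104 - 1057)) = √((-8 - 18)² - 3161) = √((-26)² - 3161) = √(676 - 3161) = √(-2485) = I*√2485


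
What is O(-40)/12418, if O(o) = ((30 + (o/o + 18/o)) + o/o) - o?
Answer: 1431/248360 ≈ 0.0057618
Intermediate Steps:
O(o) = 32 - o + 18/o (O(o) = ((30 + (1 + 18/o)) + 1) - o = ((31 + 18/o) + 1) - o = (32 + 18/o) - o = 32 - o + 18/o)
O(-40)/12418 = (32 - 1*(-40) + 18/(-40))/12418 = (32 + 40 + 18*(-1/40))*(1/12418) = (32 + 40 - 9/20)*(1/12418) = (1431/20)*(1/12418) = 1431/248360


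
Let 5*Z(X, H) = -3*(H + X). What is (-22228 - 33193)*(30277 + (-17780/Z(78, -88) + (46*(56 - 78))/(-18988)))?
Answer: -21557366072806/14241 ≈ -1.5138e+9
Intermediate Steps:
Z(X, H) = -3*H/5 - 3*X/5 (Z(X, H) = (-3*(H + X))/5 = (-3*H - 3*X)/5 = -3*H/5 - 3*X/5)
(-22228 - 33193)*(30277 + (-17780/Z(78, -88) + (46*(56 - 78))/(-18988))) = (-22228 - 33193)*(30277 + (-17780/(-⅗*(-88) - ⅗*78) + (46*(56 - 78))/(-18988))) = -55421*(30277 + (-17780/(264/5 - 234/5) + (46*(-22))*(-1/18988))) = -55421*(30277 + (-17780/6 - 1012*(-1/18988))) = -55421*(30277 + (-17780*⅙ + 253/4747)) = -55421*(30277 + (-8890/3 + 253/4747)) = -55421*(30277 - 42200071/14241) = -55421*388974686/14241 = -21557366072806/14241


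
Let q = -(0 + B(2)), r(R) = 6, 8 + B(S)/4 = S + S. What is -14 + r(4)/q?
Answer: -109/8 ≈ -13.625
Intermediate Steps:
B(S) = -32 + 8*S (B(S) = -32 + 4*(S + S) = -32 + 4*(2*S) = -32 + 8*S)
q = 16 (q = -(0 + (-32 + 8*2)) = -(0 + (-32 + 16)) = -(0 - 16) = -1*(-16) = 16)
-14 + r(4)/q = -14 + 6/16 = -14 + (1/16)*6 = -14 + 3/8 = -109/8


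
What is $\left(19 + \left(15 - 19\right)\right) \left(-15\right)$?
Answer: $-225$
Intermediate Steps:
$\left(19 + \left(15 - 19\right)\right) \left(-15\right) = \left(19 - 4\right) \left(-15\right) = 15 \left(-15\right) = -225$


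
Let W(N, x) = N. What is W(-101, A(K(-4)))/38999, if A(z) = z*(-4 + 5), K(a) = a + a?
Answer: -101/38999 ≈ -0.0025898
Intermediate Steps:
K(a) = 2*a
A(z) = z (A(z) = z*1 = z)
W(-101, A(K(-4)))/38999 = -101/38999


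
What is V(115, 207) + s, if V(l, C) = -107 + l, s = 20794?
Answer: 20802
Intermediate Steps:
V(115, 207) + s = (-107 + 115) + 20794 = 8 + 20794 = 20802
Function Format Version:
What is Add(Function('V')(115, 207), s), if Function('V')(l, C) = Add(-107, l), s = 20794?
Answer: 20802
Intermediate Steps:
Add(Function('V')(115, 207), s) = Add(Add(-107, 115), 20794) = Add(8, 20794) = 20802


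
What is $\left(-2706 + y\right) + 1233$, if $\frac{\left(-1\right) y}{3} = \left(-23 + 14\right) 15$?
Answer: $-1068$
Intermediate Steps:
$y = 405$ ($y = - 3 \left(-23 + 14\right) 15 = - 3 \left(\left(-9\right) 15\right) = \left(-3\right) \left(-135\right) = 405$)
$\left(-2706 + y\right) + 1233 = \left(-2706 + 405\right) + 1233 = -2301 + 1233 = -1068$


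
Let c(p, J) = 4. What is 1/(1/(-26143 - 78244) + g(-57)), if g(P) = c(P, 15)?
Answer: 104387/417547 ≈ 0.25000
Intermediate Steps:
g(P) = 4
1/(1/(-26143 - 78244) + g(-57)) = 1/(1/(-26143 - 78244) + 4) = 1/(1/(-104387) + 4) = 1/(-1/104387 + 4) = 1/(417547/104387) = 104387/417547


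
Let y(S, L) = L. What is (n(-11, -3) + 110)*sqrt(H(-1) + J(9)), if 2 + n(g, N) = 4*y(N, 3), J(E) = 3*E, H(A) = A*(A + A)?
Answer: 120*sqrt(29) ≈ 646.22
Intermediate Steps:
H(A) = 2*A**2 (H(A) = A*(2*A) = 2*A**2)
n(g, N) = 10 (n(g, N) = -2 + 4*3 = -2 + 12 = 10)
(n(-11, -3) + 110)*sqrt(H(-1) + J(9)) = (10 + 110)*sqrt(2*(-1)**2 + 3*9) = 120*sqrt(2*1 + 27) = 120*sqrt(2 + 27) = 120*sqrt(29)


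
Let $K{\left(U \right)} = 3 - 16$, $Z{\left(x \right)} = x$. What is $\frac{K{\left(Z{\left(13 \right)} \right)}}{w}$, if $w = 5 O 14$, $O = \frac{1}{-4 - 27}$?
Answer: $\frac{403}{70} \approx 5.7571$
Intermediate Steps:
$O = - \frac{1}{31}$ ($O = \frac{1}{-31} = - \frac{1}{31} \approx -0.032258$)
$K{\left(U \right)} = -13$ ($K{\left(U \right)} = 3 - 16 = -13$)
$w = - \frac{70}{31}$ ($w = 5 \left(- \frac{1}{31}\right) 14 = \left(- \frac{5}{31}\right) 14 = - \frac{70}{31} \approx -2.2581$)
$\frac{K{\left(Z{\left(13 \right)} \right)}}{w} = - \frac{13}{- \frac{70}{31}} = \left(-13\right) \left(- \frac{31}{70}\right) = \frac{403}{70}$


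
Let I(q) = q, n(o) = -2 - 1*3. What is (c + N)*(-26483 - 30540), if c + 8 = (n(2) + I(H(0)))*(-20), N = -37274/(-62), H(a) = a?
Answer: -1225367247/31 ≈ -3.9528e+7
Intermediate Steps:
n(o) = -5 (n(o) = -2 - 3 = -5)
N = 18637/31 (N = -37274*(-1/62) = 18637/31 ≈ 601.19)
c = 92 (c = -8 + (-5 + 0)*(-20) = -8 - 5*(-20) = -8 + 100 = 92)
(c + N)*(-26483 - 30540) = (92 + 18637/31)*(-26483 - 30540) = (21489/31)*(-57023) = -1225367247/31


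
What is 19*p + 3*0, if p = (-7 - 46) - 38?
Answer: -1729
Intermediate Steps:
p = -91 (p = -53 - 38 = -91)
19*p + 3*0 = 19*(-91) + 3*0 = -1729 + 0 = -1729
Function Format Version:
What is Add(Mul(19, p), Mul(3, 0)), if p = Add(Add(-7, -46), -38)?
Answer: -1729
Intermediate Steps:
p = -91 (p = Add(-53, -38) = -91)
Add(Mul(19, p), Mul(3, 0)) = Add(Mul(19, -91), Mul(3, 0)) = Add(-1729, 0) = -1729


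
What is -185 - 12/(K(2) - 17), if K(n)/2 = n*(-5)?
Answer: -6833/37 ≈ -184.68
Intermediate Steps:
K(n) = -10*n (K(n) = 2*(n*(-5)) = 2*(-5*n) = -10*n)
-185 - 12/(K(2) - 17) = -185 - 12/(-10*2 - 17) = -185 - 12/(-20 - 17) = -185 - 12/(-37) = -185 - 12*(-1/37) = -185 + 12/37 = -6833/37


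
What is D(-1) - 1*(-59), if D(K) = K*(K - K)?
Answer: 59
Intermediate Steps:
D(K) = 0 (D(K) = K*0 = 0)
D(-1) - 1*(-59) = 0 - 1*(-59) = 0 + 59 = 59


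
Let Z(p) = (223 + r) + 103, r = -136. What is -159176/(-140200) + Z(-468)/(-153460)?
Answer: 305006387/268938650 ≈ 1.1341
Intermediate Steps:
Z(p) = 190 (Z(p) = (223 - 136) + 103 = 87 + 103 = 190)
-159176/(-140200) + Z(-468)/(-153460) = -159176/(-140200) + 190/(-153460) = -159176*(-1/140200) + 190*(-1/153460) = 19897/17525 - 19/15346 = 305006387/268938650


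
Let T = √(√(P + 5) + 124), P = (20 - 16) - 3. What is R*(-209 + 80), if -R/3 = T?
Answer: 387*√(124 + √6) ≈ 4351.8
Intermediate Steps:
P = 1 (P = 4 - 3 = 1)
T = √(124 + √6) (T = √(√(1 + 5) + 124) = √(√6 + 124) = √(124 + √6) ≈ 11.245)
R = -3*√(124 + √6) ≈ -33.735
R*(-209 + 80) = (-3*√(124 + √6))*(-209 + 80) = -3*√(124 + √6)*(-129) = 387*√(124 + √6)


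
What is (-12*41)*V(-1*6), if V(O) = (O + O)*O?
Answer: -35424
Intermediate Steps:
V(O) = 2*O² (V(O) = (2*O)*O = 2*O²)
(-12*41)*V(-1*6) = (-12*41)*(2*(-1*6)²) = -984*(-6)² = -984*36 = -492*72 = -35424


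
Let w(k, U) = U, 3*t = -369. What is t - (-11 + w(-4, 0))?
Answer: -112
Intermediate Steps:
t = -123 (t = (⅓)*(-369) = -123)
t - (-11 + w(-4, 0)) = -123 - (-11 + 0) = -123 - 1*(-11) = -123 + 11 = -112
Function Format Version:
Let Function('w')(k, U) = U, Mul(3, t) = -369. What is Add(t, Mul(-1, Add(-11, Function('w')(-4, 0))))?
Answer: -112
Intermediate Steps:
t = -123 (t = Mul(Rational(1, 3), -369) = -123)
Add(t, Mul(-1, Add(-11, Function('w')(-4, 0)))) = Add(-123, Mul(-1, Add(-11, 0))) = Add(-123, Mul(-1, -11)) = Add(-123, 11) = -112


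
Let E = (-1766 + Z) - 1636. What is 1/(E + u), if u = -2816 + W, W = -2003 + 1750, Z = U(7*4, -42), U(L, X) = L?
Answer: -1/6443 ≈ -0.00015521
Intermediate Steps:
Z = 28 (Z = 7*4 = 28)
W = -253
u = -3069 (u = -2816 - 253 = -3069)
E = -3374 (E = (-1766 + 28) - 1636 = -1738 - 1636 = -3374)
1/(E + u) = 1/(-3374 - 3069) = 1/(-6443) = -1/6443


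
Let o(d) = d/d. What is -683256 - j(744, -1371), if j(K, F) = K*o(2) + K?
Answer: -684744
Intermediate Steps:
o(d) = 1
j(K, F) = 2*K (j(K, F) = K*1 + K = K + K = 2*K)
-683256 - j(744, -1371) = -683256 - 2*744 = -683256 - 1*1488 = -683256 - 1488 = -684744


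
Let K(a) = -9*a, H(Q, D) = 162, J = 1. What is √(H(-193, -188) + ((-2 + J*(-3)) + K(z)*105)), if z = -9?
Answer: √8662 ≈ 93.070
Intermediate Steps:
√(H(-193, -188) + ((-2 + J*(-3)) + K(z)*105)) = √(162 + ((-2 + 1*(-3)) - 9*(-9)*105)) = √(162 + ((-2 - 3) + 81*105)) = √(162 + (-5 + 8505)) = √(162 + 8500) = √8662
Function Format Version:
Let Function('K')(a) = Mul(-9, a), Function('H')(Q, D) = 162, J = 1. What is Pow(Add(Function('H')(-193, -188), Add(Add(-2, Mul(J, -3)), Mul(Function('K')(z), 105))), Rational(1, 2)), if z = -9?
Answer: Pow(8662, Rational(1, 2)) ≈ 93.070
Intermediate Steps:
Pow(Add(Function('H')(-193, -188), Add(Add(-2, Mul(J, -3)), Mul(Function('K')(z), 105))), Rational(1, 2)) = Pow(Add(162, Add(Add(-2, Mul(1, -3)), Mul(Mul(-9, -9), 105))), Rational(1, 2)) = Pow(Add(162, Add(Add(-2, -3), Mul(81, 105))), Rational(1, 2)) = Pow(Add(162, Add(-5, 8505)), Rational(1, 2)) = Pow(Add(162, 8500), Rational(1, 2)) = Pow(8662, Rational(1, 2))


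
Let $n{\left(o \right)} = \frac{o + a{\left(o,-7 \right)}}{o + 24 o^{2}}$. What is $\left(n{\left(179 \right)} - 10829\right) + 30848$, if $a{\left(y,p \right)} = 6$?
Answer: $\frac{15397874282}{769163} \approx 20019.0$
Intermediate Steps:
$n{\left(o \right)} = \frac{6 + o}{o + 24 o^{2}}$ ($n{\left(o \right)} = \frac{o + 6}{o + 24 o^{2}} = \frac{6 + o}{o + 24 o^{2}}$)
$\left(n{\left(179 \right)} - 10829\right) + 30848 = \left(\frac{6 + 179}{179 \left(1 + 24 \cdot 179\right)} - 10829\right) + 30848 = \left(\frac{1}{179} \frac{1}{1 + 4296} \cdot 185 - 10829\right) + 30848 = \left(\frac{1}{179} \cdot \frac{1}{4297} \cdot 185 - 10829\right) + 30848 = \left(\frac{185}{769163} - 10829\right) + 30848 = - \frac{8329265942}{769163} + 30848 = \frac{15397874282}{769163}$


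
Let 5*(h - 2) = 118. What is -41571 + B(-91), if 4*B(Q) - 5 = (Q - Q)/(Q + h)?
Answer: -166279/4 ≈ -41570.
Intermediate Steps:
h = 128/5 (h = 2 + (⅕)*118 = 2 + 118/5 = 128/5 ≈ 25.600)
B(Q) = 5/4 (B(Q) = 5/4 + ((Q - Q)/(Q + 128/5))/4 = 5/4 + (0/(128/5 + Q))/4 = 5/4 + (¼)*0 = 5/4 + 0 = 5/4)
-41571 + B(-91) = -41571 + 5/4 = -166279/4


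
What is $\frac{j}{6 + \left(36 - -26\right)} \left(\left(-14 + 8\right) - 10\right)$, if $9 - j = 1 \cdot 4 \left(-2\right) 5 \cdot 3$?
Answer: $- \frac{516}{17} \approx -30.353$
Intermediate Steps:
$j = 129$ ($j = 9 - 1 \cdot 4 \left(-2\right) 5 \cdot 3 = 9 - 1 \left(\left(-8\right) 5\right) 3 = 9 - 1 \left(-40\right) 3 = 9 - \left(-40\right) 3 = 9 - -120 = 9 + 120 = 129$)
$\frac{j}{6 + \left(36 - -26\right)} \left(\left(-14 + 8\right) - 10\right) = \frac{1}{6 + \left(36 - -26\right)} 129 \left(\left(-14 + 8\right) - 10\right) = \frac{1}{6 + \left(36 + 26\right)} 129 \left(-6 - 10\right) = \frac{1}{6 + 62} \cdot 129 \left(-16\right) = \frac{1}{68} \cdot 129 \left(-16\right) = \frac{129}{68} \left(-16\right) = - \frac{516}{17}$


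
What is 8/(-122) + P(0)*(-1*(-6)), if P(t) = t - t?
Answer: -4/61 ≈ -0.065574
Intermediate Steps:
P(t) = 0
8/(-122) + P(0)*(-1*(-6)) = 8/(-122) + 0*(-1*(-6)) = 8*(-1/122) + 0*6 = -4/61 + 0 = -4/61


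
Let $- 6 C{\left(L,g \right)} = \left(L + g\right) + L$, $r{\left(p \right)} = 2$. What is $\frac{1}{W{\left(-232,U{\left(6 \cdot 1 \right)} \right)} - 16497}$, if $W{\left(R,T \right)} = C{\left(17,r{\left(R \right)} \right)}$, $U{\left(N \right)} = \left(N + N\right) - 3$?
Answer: $- \frac{1}{16503} \approx -6.0595 \cdot 10^{-5}$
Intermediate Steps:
$U{\left(N \right)} = -3 + 2 N$ ($U{\left(N \right)} = 2 N - 3 = -3 + 2 N$)
$C{\left(L,g \right)} = - \frac{L}{3} - \frac{g}{6}$ ($C{\left(L,g \right)} = - \frac{\left(L + g\right) + L}{6} = - \frac{g + 2 L}{6} = - \frac{L}{3} - \frac{g}{6}$)
$W{\left(R,T \right)} = -6$ ($W{\left(R,T \right)} = \left(- \frac{1}{3}\right) 17 - \frac{1}{3} = - \frac{17}{3} - \frac{1}{3} = -6$)
$\frac{1}{W{\left(-232,U{\left(6 \cdot 1 \right)} \right)} - 16497} = \frac{1}{-6 - 16497} = \frac{1}{-16503} = - \frac{1}{16503}$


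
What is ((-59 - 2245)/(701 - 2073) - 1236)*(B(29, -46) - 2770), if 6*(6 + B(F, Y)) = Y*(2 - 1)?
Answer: 168360932/49 ≈ 3.4359e+6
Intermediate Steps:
B(F, Y) = -6 + Y/6 (B(F, Y) = -6 + (Y*(2 - 1))/6 = -6 + (Y*1)/6 = -6 + Y/6)
((-59 - 2245)/(701 - 2073) - 1236)*(B(29, -46) - 2770) = ((-59 - 2245)/(701 - 2073) - 1236)*((-6 + (1/6)*(-46)) - 2770) = (-2304/(-1372) - 1236)*((-6 - 23/3) - 2770) = (-2304*(-1/1372) - 1236)*(-41/3 - 2770) = (576/343 - 1236)*(-8351/3) = -423372/343*(-8351/3) = 168360932/49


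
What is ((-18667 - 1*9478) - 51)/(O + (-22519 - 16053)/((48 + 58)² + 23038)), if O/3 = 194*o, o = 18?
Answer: -4558442/1693471 ≈ -2.6918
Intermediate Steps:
O = 10476 (O = 3*(194*18) = 3*3492 = 10476)
((-18667 - 1*9478) - 51)/(O + (-22519 - 16053)/((48 + 58)² + 23038)) = ((-18667 - 1*9478) - 51)/(10476 + (-22519 - 16053)/((48 + 58)² + 23038)) = ((-18667 - 9478) - 51)/(10476 - 38572/(106² + 23038)) = (-28145 - 51)/(10476 - 38572/(11236 + 23038)) = -28196/(10476 - 38572/34274) = -28196/(10476 - 38572*1/34274) = -28196/(10476 - 19286/17137) = -28196/179507926/17137 = -28196*17137/179507926 = -4558442/1693471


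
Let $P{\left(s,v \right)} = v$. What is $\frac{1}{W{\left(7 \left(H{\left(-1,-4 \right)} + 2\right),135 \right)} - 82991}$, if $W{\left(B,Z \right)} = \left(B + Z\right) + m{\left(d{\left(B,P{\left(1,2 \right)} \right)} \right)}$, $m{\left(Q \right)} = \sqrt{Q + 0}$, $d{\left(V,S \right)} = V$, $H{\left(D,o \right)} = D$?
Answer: $- \frac{82849}{6863956794} - \frac{\sqrt{7}}{6863956794} \approx -1.2071 \cdot 10^{-5}$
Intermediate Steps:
$m{\left(Q \right)} = \sqrt{Q}$
$W{\left(B,Z \right)} = B + Z + \sqrt{B}$ ($W{\left(B,Z \right)} = \left(B + Z\right) + \sqrt{B} = B + Z + \sqrt{B}$)
$\frac{1}{W{\left(7 \left(H{\left(-1,-4 \right)} + 2\right),135 \right)} - 82991} = \frac{1}{\left(7 \left(-1 + 2\right) + 135 + \sqrt{7 \left(-1 + 2\right)}\right) - 82991} = \frac{1}{\left(7 \cdot 1 + 135 + \sqrt{7 \cdot 1}\right) - 82991} = \frac{1}{\left(7 + 135 + \sqrt{7}\right) - 82991} = \frac{1}{\left(142 + \sqrt{7}\right) - 82991} = \frac{1}{-82849 + \sqrt{7}}$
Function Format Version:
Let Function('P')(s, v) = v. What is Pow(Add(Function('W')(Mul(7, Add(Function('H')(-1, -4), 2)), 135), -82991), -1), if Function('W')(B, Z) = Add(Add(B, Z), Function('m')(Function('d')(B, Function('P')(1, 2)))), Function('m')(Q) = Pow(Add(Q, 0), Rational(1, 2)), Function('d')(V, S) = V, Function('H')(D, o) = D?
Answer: Add(Rational(-82849, 6863956794), Mul(Rational(-1, 6863956794), Pow(7, Rational(1, 2)))) ≈ -1.2071e-5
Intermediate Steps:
Function('m')(Q) = Pow(Q, Rational(1, 2))
Function('W')(B, Z) = Add(B, Z, Pow(B, Rational(1, 2))) (Function('W')(B, Z) = Add(Add(B, Z), Pow(B, Rational(1, 2))) = Add(B, Z, Pow(B, Rational(1, 2))))
Pow(Add(Function('W')(Mul(7, Add(Function('H')(-1, -4), 2)), 135), -82991), -1) = Pow(Add(Add(Mul(7, Add(-1, 2)), 135, Pow(Mul(7, Add(-1, 2)), Rational(1, 2))), -82991), -1) = Pow(Add(Add(Mul(7, 1), 135, Pow(Mul(7, 1), Rational(1, 2))), -82991), -1) = Pow(Add(Add(7, 135, Pow(7, Rational(1, 2))), -82991), -1) = Pow(Add(Add(142, Pow(7, Rational(1, 2))), -82991), -1) = Pow(Add(-82849, Pow(7, Rational(1, 2))), -1)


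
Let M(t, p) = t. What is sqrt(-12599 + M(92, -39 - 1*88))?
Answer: I*sqrt(12507) ≈ 111.83*I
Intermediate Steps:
sqrt(-12599 + M(92, -39 - 1*88)) = sqrt(-12599 + 92) = sqrt(-12507) = I*sqrt(12507)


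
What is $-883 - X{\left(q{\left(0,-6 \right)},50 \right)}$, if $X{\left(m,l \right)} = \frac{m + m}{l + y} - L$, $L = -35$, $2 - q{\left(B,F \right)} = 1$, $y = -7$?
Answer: $- \frac{39476}{43} \approx -918.05$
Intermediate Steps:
$q{\left(B,F \right)} = 1$ ($q{\left(B,F \right)} = 2 - 1 = 1$)
$X{\left(m,l \right)} = 35 + \frac{2 m}{-7 + l}$ ($X{\left(m,l \right)} = \frac{m + m}{l - 7} - -35 = \frac{2 m}{-7 + l} + 35 = 35 + \frac{2 m}{-7 + l}$)
$-883 - X{\left(q{\left(0,-6 \right)},50 \right)} = -883 - \frac{-245 + 2 \cdot 1 + 35 \cdot 50}{-7 + 50} = -883 - \frac{-245 + 2 + 1750}{43} = -883 - \frac{1}{43} \cdot 1507 = -883 - \frac{1507}{43} = - \frac{39476}{43}$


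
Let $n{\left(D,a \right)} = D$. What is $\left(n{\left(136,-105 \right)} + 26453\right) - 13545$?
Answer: $13044$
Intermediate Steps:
$\left(n{\left(136,-105 \right)} + 26453\right) - 13545 = \left(136 + 26453\right) - 13545 = 26589 - 13545 = 13044$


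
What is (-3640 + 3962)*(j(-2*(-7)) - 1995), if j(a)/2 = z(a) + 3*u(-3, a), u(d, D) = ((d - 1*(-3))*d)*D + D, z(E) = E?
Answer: -606326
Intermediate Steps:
u(d, D) = D + D*d*(3 + d) (u(d, D) = ((d + 3)*d)*D + D = ((3 + d)*d)*D + D = (d*(3 + d))*D + D = D*d*(3 + d) + D = D + D*d*(3 + d))
j(a) = 8*a (j(a) = 2*(a + 3*(a*(1 + (-3)² + 3*(-3)))) = 2*(a + 3*(a*(1 + 9 - 9))) = 2*(a + 3*(a*1)) = 2*(a + 3*a) = 2*(4*a) = 8*a)
(-3640 + 3962)*(j(-2*(-7)) - 1995) = (-3640 + 3962)*(8*(-2*(-7)) - 1995) = 322*(8*14 - 1995) = 322*(112 - 1995) = 322*(-1883) = -606326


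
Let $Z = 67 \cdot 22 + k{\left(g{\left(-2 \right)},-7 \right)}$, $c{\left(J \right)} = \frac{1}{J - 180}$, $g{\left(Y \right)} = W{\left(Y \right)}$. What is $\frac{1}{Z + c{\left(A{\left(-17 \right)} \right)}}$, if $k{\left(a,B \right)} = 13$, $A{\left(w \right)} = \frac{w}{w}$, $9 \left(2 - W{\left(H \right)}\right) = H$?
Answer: $\frac{179}{266172} \approx 0.0006725$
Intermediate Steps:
$W{\left(H \right)} = 2 - \frac{H}{9}$
$g{\left(Y \right)} = 2 - \frac{Y}{9}$
$A{\left(w \right)} = 1$
$c{\left(J \right)} = \frac{1}{-180 + J}$
$Z = 1487$ ($Z = 67 \cdot 22 + 13 = 1474 + 13 = 1487$)
$\frac{1}{Z + c{\left(A{\left(-17 \right)} \right)}} = \frac{1}{1487 + \frac{1}{-180 + 1}} = \frac{1}{1487 + \frac{1}{-179}} = \frac{1}{1487 - \frac{1}{179}} = \frac{1}{\frac{266172}{179}} = \frac{179}{266172}$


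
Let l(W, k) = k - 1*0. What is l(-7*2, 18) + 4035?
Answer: 4053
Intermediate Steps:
l(W, k) = k (l(W, k) = k + 0 = k)
l(-7*2, 18) + 4035 = 18 + 4035 = 4053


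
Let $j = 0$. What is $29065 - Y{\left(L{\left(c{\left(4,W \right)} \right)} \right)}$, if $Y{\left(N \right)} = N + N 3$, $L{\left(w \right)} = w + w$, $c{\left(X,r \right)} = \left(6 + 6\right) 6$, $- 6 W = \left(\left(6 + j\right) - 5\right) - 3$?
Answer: $28489$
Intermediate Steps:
$W = \frac{1}{3}$ ($W = - \frac{\left(\left(6 + 0\right) - 5\right) - 3}{6} = - \frac{\left(6 - 5\right) - 3}{6} = - \frac{1 - 3}{6} = \left(- \frac{1}{6}\right) \left(-2\right) = \frac{1}{3} \approx 0.33333$)
$c{\left(X,r \right)} = 72$ ($c{\left(X,r \right)} = 12 \cdot 6 = 72$)
$L{\left(w \right)} = 2 w$
$Y{\left(N \right)} = 4 N$ ($Y{\left(N \right)} = N + 3 N = 4 N$)
$29065 - Y{\left(L{\left(c{\left(4,W \right)} \right)} \right)} = 29065 - 4 \cdot 2 \cdot 72 = 29065 - 4 \cdot 144 = 29065 - 576 = 28489$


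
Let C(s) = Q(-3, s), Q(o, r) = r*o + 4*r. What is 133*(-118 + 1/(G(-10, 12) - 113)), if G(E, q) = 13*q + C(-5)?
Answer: -31381/2 ≈ -15691.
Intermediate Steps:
Q(o, r) = 4*r + o*r (Q(o, r) = o*r + 4*r = 4*r + o*r)
C(s) = s (C(s) = s*(4 - 3) = s*1 = s)
G(E, q) = -5 + 13*q (G(E, q) = 13*q - 5 = -5 + 13*q)
133*(-118 + 1/(G(-10, 12) - 113)) = 133*(-118 + 1/((-5 + 13*12) - 113)) = 133*(-118 + 1/((-5 + 156) - 113)) = 133*(-118 + 1/(151 - 113)) = 133*(-118 + 1/38) = 133*(-4483/38) = -31381/2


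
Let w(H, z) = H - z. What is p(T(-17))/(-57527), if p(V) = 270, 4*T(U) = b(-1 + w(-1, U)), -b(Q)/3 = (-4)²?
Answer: -270/57527 ≈ -0.0046934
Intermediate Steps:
b(Q) = -48 (b(Q) = -3*(-4)² = -3*16 = -48)
T(U) = -12 (T(U) = (¼)*(-48) = -12)
p(T(-17))/(-57527) = 270/(-57527) = 270*(-1/57527) = -270/57527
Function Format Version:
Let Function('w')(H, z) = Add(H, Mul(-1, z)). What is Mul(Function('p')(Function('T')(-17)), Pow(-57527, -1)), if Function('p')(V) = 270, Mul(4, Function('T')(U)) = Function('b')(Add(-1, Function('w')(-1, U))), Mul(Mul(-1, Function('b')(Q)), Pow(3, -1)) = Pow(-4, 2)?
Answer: Rational(-270, 57527) ≈ -0.0046934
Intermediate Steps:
Function('b')(Q) = -48 (Function('b')(Q) = Mul(-3, Pow(-4, 2)) = Mul(-3, 16) = -48)
Function('T')(U) = -12 (Function('T')(U) = Mul(Rational(1, 4), -48) = -12)
Mul(Function('p')(Function('T')(-17)), Pow(-57527, -1)) = Mul(270, Pow(-57527, -1)) = Mul(270, Rational(-1, 57527)) = Rational(-270, 57527)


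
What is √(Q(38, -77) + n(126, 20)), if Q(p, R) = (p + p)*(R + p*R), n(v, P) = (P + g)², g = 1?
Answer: I*√227787 ≈ 477.27*I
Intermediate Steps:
n(v, P) = (1 + P)² (n(v, P) = (P + 1)² = (1 + P)²)
Q(p, R) = 2*p*(R + R*p) (Q(p, R) = (2*p)*(R + R*p) = 2*p*(R + R*p))
√(Q(38, -77) + n(126, 20)) = √(2*(-77)*38*(1 + 38) + (1 + 20)²) = √(2*(-77)*38*39 + 21²) = √(-228228 + 441) = √(-227787) = I*√227787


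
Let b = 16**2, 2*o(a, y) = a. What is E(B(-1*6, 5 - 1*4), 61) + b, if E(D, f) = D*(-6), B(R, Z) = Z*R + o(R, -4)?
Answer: 310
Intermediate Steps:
o(a, y) = a/2
B(R, Z) = R/2 + R*Z (B(R, Z) = Z*R + R/2 = R*Z + R/2 = R/2 + R*Z)
E(D, f) = -6*D
b = 256
E(B(-1*6, 5 - 1*4), 61) + b = -6*(-1*6)*(1/2 + (5 - 1*4)) + 256 = -(-36)*(1/2 + (5 - 4)) + 256 = -(-36)*(1/2 + 1) + 256 = -(-36)*3/2 + 256 = -6*(-9) + 256 = 54 + 256 = 310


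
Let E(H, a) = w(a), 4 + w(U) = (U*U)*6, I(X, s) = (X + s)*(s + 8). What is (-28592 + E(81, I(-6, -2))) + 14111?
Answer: -661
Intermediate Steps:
I(X, s) = (8 + s)*(X + s) (I(X, s) = (X + s)*(8 + s) = (8 + s)*(X + s))
w(U) = -4 + 6*U² (w(U) = -4 + (U*U)*6 = -4 + U²*6 = -4 + 6*U²)
E(H, a) = -4 + 6*a²
(-28592 + E(81, I(-6, -2))) + 14111 = (-28592 + (-4 + 6*((-2)² + 8*(-6) + 8*(-2) - 6*(-2))²)) + 14111 = (-28592 + (-4 + 6*(4 - 48 - 16 + 12)²)) + 14111 = (-28592 + (-4 + 6*(-48)²)) + 14111 = (-28592 + (-4 + 6*2304)) + 14111 = (-28592 + (-4 + 13824)) + 14111 = (-28592 + 13820) + 14111 = -14772 + 14111 = -661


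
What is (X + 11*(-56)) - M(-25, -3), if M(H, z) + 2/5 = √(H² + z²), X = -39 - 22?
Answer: -3383/5 - √634 ≈ -701.78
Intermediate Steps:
X = -61
M(H, z) = -⅖ + √(H² + z²)
(X + 11*(-56)) - M(-25, -3) = (-61 + 11*(-56)) - (-⅖ + √((-25)² + (-3)²)) = (-61 - 616) - (-⅖ + √(625 + 9)) = -677 - (-⅖ + √634) = -677 + (⅖ - √634) = -3383/5 - √634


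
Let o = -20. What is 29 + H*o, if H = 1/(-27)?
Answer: 803/27 ≈ 29.741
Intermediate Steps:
H = -1/27 ≈ -0.037037
29 + H*o = 29 - 1/27*(-20) = 29 + 20/27 = 803/27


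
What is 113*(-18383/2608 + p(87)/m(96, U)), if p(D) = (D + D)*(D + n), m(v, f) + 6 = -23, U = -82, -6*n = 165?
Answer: -107286607/2608 ≈ -41138.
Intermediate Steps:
n = -55/2 (n = -1/6*165 = -55/2 ≈ -27.500)
m(v, f) = -29 (m(v, f) = -6 - 23 = -29)
p(D) = 2*D*(-55/2 + D) (p(D) = (D + D)*(D - 55/2) = (2*D)*(-55/2 + D) = 2*D*(-55/2 + D))
113*(-18383/2608 + p(87)/m(96, U)) = 113*(-18383/2608 + (87*(-55 + 2*87))/(-29)) = 113*(-18383*1/2608 + (87*(-55 + 174))*(-1/29)) = 113*(-18383/2608 + (87*119)*(-1/29)) = 113*(-18383/2608 + 10353*(-1/29)) = 113*(-18383/2608 - 357) = 113*(-949439/2608) = -107286607/2608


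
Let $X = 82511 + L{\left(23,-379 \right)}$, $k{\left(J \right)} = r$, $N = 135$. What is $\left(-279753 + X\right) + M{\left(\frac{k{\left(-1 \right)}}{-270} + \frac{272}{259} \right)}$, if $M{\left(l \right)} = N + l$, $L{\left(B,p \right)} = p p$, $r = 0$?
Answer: $- \frac{13847422}{259} \approx -53465.0$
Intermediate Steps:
$L{\left(B,p \right)} = p^{2}$
$k{\left(J \right)} = 0$
$M{\left(l \right)} = 135 + l$
$X = 226152$ ($X = 82511 + \left(-379\right)^{2} = 82511 + 143641 = 226152$)
$\left(-279753 + X\right) + M{\left(\frac{k{\left(-1 \right)}}{-270} + \frac{272}{259} \right)} = \left(-279753 + 226152\right) + \left(135 + \left(\frac{0}{-270} + \frac{272}{259}\right)\right) = -53601 + \left(135 + \left(0 \left(- \frac{1}{270}\right) + 272 \cdot \frac{1}{259}\right)\right) = -53601 + \left(135 + \left(0 + \frac{272}{259}\right)\right) = -53601 + \left(135 + \frac{272}{259}\right) = -53601 + \frac{35237}{259} = - \frac{13847422}{259}$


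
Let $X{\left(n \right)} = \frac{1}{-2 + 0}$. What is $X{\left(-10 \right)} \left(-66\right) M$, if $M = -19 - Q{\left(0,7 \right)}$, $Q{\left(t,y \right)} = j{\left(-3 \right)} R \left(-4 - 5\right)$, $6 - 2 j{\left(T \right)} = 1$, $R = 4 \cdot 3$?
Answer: $8283$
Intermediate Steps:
$R = 12$
$j{\left(T \right)} = \frac{5}{2}$ ($j{\left(T \right)} = 3 - \frac{1}{2} = \frac{5}{2}$)
$X{\left(n \right)} = - \frac{1}{2}$ ($X{\left(n \right)} = \frac{1}{-2} = - \frac{1}{2}$)
$Q{\left(t,y \right)} = -270$ ($Q{\left(t,y \right)} = \frac{5}{2} \cdot 12 \left(-4 - 5\right) = 30 \left(-9\right) = -270$)
$M = 251$ ($M = -19 - -270 = -19 + 270 = 251$)
$X{\left(-10 \right)} \left(-66\right) M = \left(- \frac{1}{2}\right) \left(-66\right) 251 = 33 \cdot 251 = 8283$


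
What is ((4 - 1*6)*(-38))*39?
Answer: 2964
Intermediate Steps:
((4 - 1*6)*(-38))*39 = ((4 - 6)*(-38))*39 = -2*(-38)*39 = 76*39 = 2964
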